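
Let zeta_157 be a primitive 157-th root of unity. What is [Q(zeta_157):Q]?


The degree equals Euler's totient phi(157).
157 = 157
phi(157) = 156

156


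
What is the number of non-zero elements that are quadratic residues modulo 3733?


For prime p, the number of non-zero quadratic residues is (p-1)/2.
= (3733-1)/2
= 1866

1866


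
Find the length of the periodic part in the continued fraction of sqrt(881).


Run the CF algorithm for sqrt(881).
a_0 = floor(sqrt(881)) = 29; set m_0=0, q_0=1.
Recurrence: m' = q*a - m,  q' = (d - m'^2)/q,  a' = floor((a_0 + m')/q').
  step 1: m=29, q=40, a=1
  step 2: m=11, q=19, a=2
  step 3: m=27, q=8, a=7
  step 4: m=29, q=5, a=11
  step 5: m=26, q=41, a=1
  step 6: m=15, q=16, a=2
  step 7: m=17, q=37, a=1
  step 8: m=20, q=13, a=3
  step 9: m=19, q=40, a=1
  step 10: m=21, q=11, a=4
  step 11: m=23, q=32, a=1
  step 12: m=9, q=25, a=1
  step 13: m=16, q=25, a=1
  step 14: m=9, q=32, a=1
  step 15: m=23, q=11, a=4
  step 16: m=21, q=40, a=1
  step 17: m=19, q=13, a=3
  step 18: m=20, q=37, a=1
  step 19: m=17, q=16, a=2
  step 20: m=15, q=41, a=1
  step 21: m=26, q=5, a=11
  step 22: m=29, q=8, a=7
  step 23: m=27, q=19, a=2
  step 24: m=11, q=40, a=1
  step 25: m=29, q=1, a=58
a_25 = 2*a_0 = 58, so the period closes here.
sqrt(881) = [29; 1, 2, 7, 11, 1, 2, 1, 3, 1, 4, 1, 1, 1, 1, 4, 1, 3, 1, 2, 1, 11, 7, 2, 1, 58]
Period length = 25

25


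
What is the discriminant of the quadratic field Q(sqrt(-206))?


For K = Q(sqrt(d)) with d squarefree: disc(K) = d if d = 1 mod 4, and disc(K) = 4d if d = 2 or 3 mod 4.
Here d = -206, and d mod 4 = 2.
d = 2 mod 4, not 1 (O_K = Z[sqrt(d)]), so disc(K) = 4d = 4 * (-206) = -824

-824


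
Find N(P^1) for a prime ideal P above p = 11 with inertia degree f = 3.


N(P^a) = p^(a*f)
= 11^(1*3)
= 11^3
= 1331

1331


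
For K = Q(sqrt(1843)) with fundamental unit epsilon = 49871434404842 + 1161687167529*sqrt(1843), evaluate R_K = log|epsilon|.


epsilon = 49871434404842 + 1161687167529*sqrt(1843)
= 9.9743e+13
R = ln(9.9743e+13)
= 32.2336

32.2336


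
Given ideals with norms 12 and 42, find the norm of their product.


N(IJ) = N(I) * N(J)
= 12 * 42
= 504

504


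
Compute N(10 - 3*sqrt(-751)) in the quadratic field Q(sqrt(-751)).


N(a + b*sqrt(d)) = a^2 - d*b^2
= (10)^2 - (-751)*(-3)^2
= 100 + 6759
= 6859

6859


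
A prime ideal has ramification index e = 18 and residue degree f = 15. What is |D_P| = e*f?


|D_P| = e * f
= 18 * 15
= 270

270


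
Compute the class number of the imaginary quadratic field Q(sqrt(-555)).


K = Q(sqrt(-555)). d mod 4 = 1, so D = disc(K) = d = -555
h(K) equals the number of primitive reduced positive-definite forms (a, b, c) = a*x^2 + b*x*y + c*y^2 with b^2 - 4ac = D,
where reduced means |b| <= a <= c, with b >= 0 whenever |b| = a or a = c, and primitive means gcd(a, b, c) = 1.
Reduced forces 3a^2 <= |D| = 555, so 1 <= a <= 13; b must have the parity of D, and c = (b^2 - D)/(4a) must be an integer >= a.
Enumerate a = 1..13, b in [-a, a]:
  a=1: (1, 1, 139)  [1]
  a=2: none
  a=3: (3, 3, 47)  [1]
  a=4: none
  a=5: (5, 5, 29)  [1]
  a=6..12: none
  a=13: (13, 11, 13)  [1]
Total reduced forms: 1 + 1 + 1 + 1 = 4
h = 4

4


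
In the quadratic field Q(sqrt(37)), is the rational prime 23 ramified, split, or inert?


K = Q(sqrt(37)). Since d mod 4 = 1, disc(K) = 37.
Check p | disc: 37 mod 23 = 14.
p does not divide disc. Compute Legendre symbol (d/p):
14^((23-1)/2) mod 23 = -1
(d/p) = -1, so p is inert: (p) stays prime with e=1, f=2, g=1.
Therefore p is inert.

inert


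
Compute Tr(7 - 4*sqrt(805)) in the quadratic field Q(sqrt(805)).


Tr(a + b*sqrt(d)) = (a + b*sqrt(d)) + (a - b*sqrt(d)) = 2a
= 2 * (7)
= 14

14


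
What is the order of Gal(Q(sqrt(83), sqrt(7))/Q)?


The 2 square roots of distinct primes are multiplicatively independent over Q,
so [K:Q] = 2^2 and Gal(K/Q) is isomorphic to (Z/2Z)^2.
|Gal| = 2^2 = 4

4


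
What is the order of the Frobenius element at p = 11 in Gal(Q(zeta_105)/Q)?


The Frobenius at p in Gal(Q(zeta_n)/Q) = (Z/nZ)* is the class of p, so its order is ord_105(11), the smallest k >= 1 with 11^k = 1 mod 105.
n = 105 = 3 * 5 * 7, phi(105) = 48; the order divides phi(n).
Divisors of 48: 1, 2, 3, 4, 6, 8, 12, 16, 24, 48
Repeated squaring mod 105: 11^1 = 11, 11^2 = 16, 11^4 = 46, 11^8 = 16, 11^16 = 46, 11^32 = 16
Test divisors in increasing order:
  k=1: 11^1 = 11 mod 105
  k=2: 11^2 = 16 mod 105
  k=3: 11^3 = 16 * 11 = 71 mod 105
  k=4: 11^4 = 46 mod 105
  k=6: 11^6 = 46 * 16 = 1 mod 105  <- first divisor giving 1
Order = 6

6


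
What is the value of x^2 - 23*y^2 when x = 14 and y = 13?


x^2 - d*y^2
= 14^2 - 23*13^2
= 196 - 3887
= -3691

-3691


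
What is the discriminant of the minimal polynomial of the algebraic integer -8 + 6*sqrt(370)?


The element -8 + 6*sqrt(370) has minimal polynomial:
x^2 + 16*x - 13256
Discriminant = (16)^2 - 4*(-13256)
= 256 + 53024
= 53280

53280


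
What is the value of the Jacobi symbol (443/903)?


Compute (443/903) via quadratic reciprocity:
  reciprocity: (443/903) -> -(903/443)
  reduce: (17/443)
  reciprocity: (17/443) -> +(443/17)
  reduce: (1/17)
  (1/17) = 1
Product of signs = -1

-1


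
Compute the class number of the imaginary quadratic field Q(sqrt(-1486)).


K = Q(sqrt(-1486)). d mod 4 = 2, so D = disc(K) = 4d = -5944
h(K) equals the number of primitive reduced positive-definite forms (a, b, c) = a*x^2 + b*x*y + c*y^2 with b^2 - 4ac = D,
where reduced means |b| <= a <= c, with b >= 0 whenever |b| = a or a = c, and primitive means gcd(a, b, c) = 1.
Reduced forces 3a^2 <= |D| = 5944, so 1 <= a <= 44; b must have the parity of D, and c = (b^2 - D)/(4a) must be an integer >= a.
Enumerate a = 1..44, b in [-a, a]:
  a=1: (1, 0, 1486)  [1]
  a=2: (2, 0, 743)  [1]
  a=3..4: none
  a=5: (5, -4, 298), (5, 4, 298)  [2]
  a=6..9: none
  a=10: (10, -4, 149), (10, 4, 149)  [2]
  a=11..12: none
  a=13: (13, -6, 115), (13, 6, 115)  [2]
  a=14..22: none
  a=23: (23, -6, 65), (23, 6, 65)  [2]
  a=24: none
  a=25: (25, -16, 62), (25, 16, 62)  [2]
  a=26: (26, -20, 61), (26, 20, 61)  [2]
  a=27..28: none
  a=29: (29, -28, 58), (29, 28, 58)  [2]
  a=30: none
  a=31: (31, -16, 50), (31, 16, 50)  [2]
  a=32..40: none
  a=41: (41, -40, 46), (41, 40, 46)  [2]
  a=42..44: none
Total reduced forms: 1 + 1 + 2 + 2 + 2 + 2 + 2 + 2 + 2 + 2 + 2 = 20
h = 20

20


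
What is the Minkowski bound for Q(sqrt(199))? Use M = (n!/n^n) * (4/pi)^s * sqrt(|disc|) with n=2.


d = 199, d mod 4 = 3, so disc(K) = 4d = 796; |disc(K)| = 796
Real quadratic field, so n = 2, s = r2 = 0, r1 = 2
M = (n!/n^n) * (4/pi)^s * sqrt(|disc(K)|) = (2!/2^2) * (4/pi)^0 * sqrt(796)
= 0.5 * 1.000000 * 28.213472
= 14.1067

14.1067


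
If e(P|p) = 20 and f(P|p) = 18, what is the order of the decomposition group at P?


|D_P| = e * f
= 20 * 18
= 360

360


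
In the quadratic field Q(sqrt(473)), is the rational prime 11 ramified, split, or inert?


K = Q(sqrt(473)). Since d mod 4 = 1, disc(K) = 473.
Check p | disc: 473 mod 11 = 0.
p divides disc, so p ramifies: (p) = P^2 with e=2, f=1, g=1.
Therefore p is ramified.

ramified


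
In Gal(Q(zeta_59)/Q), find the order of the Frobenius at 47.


The Frobenius at p in Gal(Q(zeta_n)/Q) = (Z/nZ)* is the class of p, so its order is ord_59(47), the smallest k >= 1 with 47^k = 1 mod 59.
n = 59 = 59, phi(59) = 58; the order divides phi(n).
Divisors of 58: 1, 2, 29, 58
Repeated squaring mod 59: 47^1 = 47, 47^2 = 26, 47^4 = 27, 47^8 = 21, 47^16 = 28, 47^32 = 17
Test divisors in increasing order:
  k=1: 47^1 = 47 mod 59
  k=2: 47^2 = 26 mod 59
  k=29: 47^29 = 28 * 21 * 27 * 47 = 58 mod 59
  k=58: 47^58 = 17 * 28 * 21 * 26 = 1 mod 59  <- first divisor giving 1
Order = 58

58


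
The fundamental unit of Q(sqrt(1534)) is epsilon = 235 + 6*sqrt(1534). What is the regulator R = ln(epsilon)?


epsilon = 235 + 6*sqrt(1534)
= 469.9979
R = ln(469.9979)
= 6.1527

6.1527


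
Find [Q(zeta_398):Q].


The degree equals Euler's totient phi(398).
398 = 2 * 199
phi(398) = 198

198


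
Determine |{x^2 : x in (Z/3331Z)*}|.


For prime p, the number of non-zero quadratic residues is (p-1)/2.
= (3331-1)/2
= 1665

1665


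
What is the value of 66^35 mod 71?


p = 71 is prime and the exponent is (p-1)/2 = 35, so by Euler's criterion 66^35 = (66/71) = +1 or -1 mod 71.
Compute by square-and-multiply:
  35 = 32 + 2 + 1 (binary 100011)
  Repeated squaring mod 71: 66^1 = 66, 66^2 = 25, 66^4 = 57, 66^8 = 54, 66^16 = 5, 66^32 = 25
  66^35 = 66^32 * 66^2 * 66^1 = 25 * 25 * 66 mod 71
    25 * 25 = 625 = 57 mod 71
    57 * 66 = 3762 = 70 mod 71
  66^35 = 70 mod 71
Result 70 = p - 1 = -1 mod 71: 66 is a quadratic non-residue mod 71. As a residue in [0, p-1] the value is 70.
66^35 mod 71 = 70

70


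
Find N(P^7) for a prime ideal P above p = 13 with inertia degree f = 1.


N(P^a) = p^(a*f)
= 13^(7*1)
= 13^7
= 62748517

62748517


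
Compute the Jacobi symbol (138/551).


Compute (138/551) via quadratic reciprocity:
  pull out 2: (2/551) = +1  (since 551 mod 8 = 7)
  reciprocity: (69/551) -> +(551/69)
  reduce: (68/69)
  pull out 2: (2/69) = -1  (since 69 mod 8 = 5)
  pull out 2: (2/69) = -1  (since 69 mod 8 = 5)
  reciprocity: (17/69) -> +(69/17)
  reduce: (1/17)
  (1/17) = 1
Product of signs = 1

1


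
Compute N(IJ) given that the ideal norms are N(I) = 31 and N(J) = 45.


N(IJ) = N(I) * N(J)
= 31 * 45
= 1395

1395


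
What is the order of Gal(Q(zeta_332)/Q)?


|Gal(Q(zeta_332)/Q)| = phi(332)
= 164

164


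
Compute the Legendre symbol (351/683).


p = 683 is prime, so compute (351/683) with the reciprocity algorithm (Jacobi-symbol steps: pull out 2s via (2/n), flip via reciprocity, reduce):
  reciprocity: (351/683) -> -(683/351)
  reduce: (332/351)
  pull out 2: (2/351) = +1  (since 351 mod 8 = 7)
  pull out 2: (2/351) = +1  (since 351 mod 8 = 7)
  reciprocity: (83/351) -> -(351/83)
  reduce: (19/83)
  reciprocity: (19/83) -> -(83/19)
  reduce: (7/19)
  reciprocity: (7/19) -> -(19/7)
  reduce: (5/7)
  reciprocity: (5/7) -> +(7/5)
  reduce: (2/5)
  pull out 2: (2/5) = -1  (since 5 mod 8 = 5)
  (1/5) = 1
Product of signs = -1
(351/683) = -1

-1


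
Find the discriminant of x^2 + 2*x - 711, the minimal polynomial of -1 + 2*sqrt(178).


The element -1 + 2*sqrt(178) has minimal polynomial:
x^2 + 2*x - 711
Discriminant = (2)^2 - 4*(-711)
= 4 + 2844
= 2848

2848


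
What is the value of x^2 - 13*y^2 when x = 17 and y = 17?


x^2 - d*y^2
= 17^2 - 13*17^2
= 289 - 3757
= -3468

-3468


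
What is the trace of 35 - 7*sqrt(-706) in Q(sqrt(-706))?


Tr(a + b*sqrt(d)) = (a + b*sqrt(d)) + (a - b*sqrt(d)) = 2a
= 2 * (35)
= 70

70


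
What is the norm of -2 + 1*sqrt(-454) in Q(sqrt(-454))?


N(a + b*sqrt(d)) = a^2 - d*b^2
= (-2)^2 - (-454)*(1)^2
= 4 + 454
= 458

458


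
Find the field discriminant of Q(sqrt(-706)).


For K = Q(sqrt(d)) with d squarefree: disc(K) = d if d = 1 mod 4, and disc(K) = 4d if d = 2 or 3 mod 4.
Here d = -706, and d mod 4 = 2.
d = 2 mod 4, not 1 (O_K = Z[sqrt(d)]), so disc(K) = 4d = 4 * (-706) = -2824

-2824


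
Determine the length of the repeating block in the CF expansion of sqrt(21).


Run the CF algorithm for sqrt(21).
a_0 = floor(sqrt(21)) = 4; set m_0=0, q_0=1.
Recurrence: m' = q*a - m,  q' = (d - m'^2)/q,  a' = floor((a_0 + m')/q').
  step 1: m=4, q=5, a=1
  step 2: m=1, q=4, a=1
  step 3: m=3, q=3, a=2
  step 4: m=3, q=4, a=1
  step 5: m=1, q=5, a=1
  step 6: m=4, q=1, a=8
a_6 = 2*a_0 = 8, so the period closes here.
sqrt(21) = [4; 1, 1, 2, 1, 1, 8]
Period length = 6

6


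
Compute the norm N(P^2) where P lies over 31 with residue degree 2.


N(P^a) = p^(a*f)
= 31^(2*2)
= 31^4
= 923521

923521


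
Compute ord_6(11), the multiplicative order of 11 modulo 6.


We want ord_6(11), the smallest k >= 1 with 11^k = 1 mod 6.
n = 6 = 2 * 3, phi(6) = 2; the order divides phi(n).
Divisors of 2: 1, 2
Repeated squaring mod 6: 11^1 = 5, 11^2 = 1
Test divisors in increasing order:
  k=1: 11^1 = 5 mod 6
  k=2: 11^2 = 1 mod 6  <- first divisor giving 1
Order = 2

2


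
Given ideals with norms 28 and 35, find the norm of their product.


N(IJ) = N(I) * N(J)
= 28 * 35
= 980

980


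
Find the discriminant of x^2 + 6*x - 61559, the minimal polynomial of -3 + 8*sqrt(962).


The element -3 + 8*sqrt(962) has minimal polynomial:
x^2 + 6*x - 61559
Discriminant = (6)^2 - 4*(-61559)
= 36 + 246236
= 246272

246272


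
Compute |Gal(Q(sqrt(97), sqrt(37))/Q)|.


The 2 square roots of distinct primes are multiplicatively independent over Q,
so [K:Q] = 2^2 and Gal(K/Q) is isomorphic to (Z/2Z)^2.
|Gal| = 2^2 = 4

4


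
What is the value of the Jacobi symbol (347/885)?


Compute (347/885) via quadratic reciprocity:
  reciprocity: (347/885) -> +(885/347)
  reduce: (191/347)
  reciprocity: (191/347) -> -(347/191)
  reduce: (156/191)
  pull out 2: (2/191) = +1  (since 191 mod 8 = 7)
  pull out 2: (2/191) = +1  (since 191 mod 8 = 7)
  reciprocity: (39/191) -> -(191/39)
  reduce: (35/39)
  reciprocity: (35/39) -> -(39/35)
  reduce: (4/35)
  pull out 2: (2/35) = -1  (since 35 mod 8 = 3)
  pull out 2: (2/35) = -1  (since 35 mod 8 = 3)
  (1/35) = 1
Product of signs = -1

-1


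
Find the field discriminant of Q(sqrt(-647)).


For K = Q(sqrt(d)) with d squarefree: disc(K) = d if d = 1 mod 4, and disc(K) = 4d if d = 2 or 3 mod 4.
Here d = -647, and d mod 4 = 1.
d = 1 mod 4 (O_K = Z[(1+sqrt(d))/2]), so disc(K) = d = -647

-647


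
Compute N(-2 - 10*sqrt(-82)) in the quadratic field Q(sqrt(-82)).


N(a + b*sqrt(d)) = a^2 - d*b^2
= (-2)^2 - (-82)*(-10)^2
= 4 + 8200
= 8204

8204


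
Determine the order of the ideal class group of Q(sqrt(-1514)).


K = Q(sqrt(-1514)). d mod 4 = 2, so D = disc(K) = 4d = -6056
h(K) equals the number of primitive reduced positive-definite forms (a, b, c) = a*x^2 + b*x*y + c*y^2 with b^2 - 4ac = D,
where reduced means |b| <= a <= c, with b >= 0 whenever |b| = a or a = c, and primitive means gcd(a, b, c) = 1.
Reduced forces 3a^2 <= |D| = 6056, so 1 <= a <= 44; b must have the parity of D, and c = (b^2 - D)/(4a) must be an integer >= a.
Enumerate a = 1..44, b in [-a, a]:
  a=1: (1, 0, 1514)  [1]
  a=2: (2, 0, 757)  [1]
  a=3: (3, -2, 505), (3, 2, 505)  [2]
  a=4: none
  a=5: (5, -2, 303), (5, 2, 303)  [2]
  a=6: (6, -4, 253), (6, 4, 253)  [2]
  a=7..8: none
  a=9: (9, -8, 170), (9, 8, 170)  [2]
  a=10: (10, -8, 153), (10, 8, 153)  [2]
  a=11: (11, -4, 138), (11, 4, 138)  [2]
  a=12..14: none
  a=15: (15, -8, 102), (15, -2, 101), (15, 2, 101), (15, 8, 102)  [4]
  a=16: none
  a=17: (17, -8, 90), (17, 8, 90)  [2]
  a=18: (18, -8, 85), (18, 8, 85)  [2]
  a=19: (19, -10, 81), (19, 10, 81)  [2]
  a=20..21: none
  a=22: (22, -4, 69), (22, 4, 69)  [2]
  a=23: (23, -4, 66), (23, 4, 66)  [2]
  a=24: none
  a=25: (25, -12, 62), (25, 12, 62)  [2]
  a=26: none
  a=27: (27, -10, 57), (27, 10, 57)  [2]
  a=28: none
  a=29: (29, -18, 55), (29, 18, 55)  [2]
  a=30: (30, -28, 57), (30, -8, 51), (30, 8, 51), (30, 28, 57)  [4]
  a=31: (31, -12, 50), (31, 12, 50)  [2]
  a=32: none
  a=33: (33, -26, 51), (33, -4, 46), (33, 4, 46), (33, 26, 51)  [4]
  a=34: (34, -8, 45), (34, 8, 45)  [2]
  a=35..36: none
  a=37: (37, -30, 47), (37, 30, 47)  [2]
  a=38: (38, -28, 45), (38, 28, 45)  [2]
  a=39..44: none
Total reduced forms: 1 + 1 + 2 + 2 + 2 + 2 + 2 + 2 + 4 + 2 + 2 + 2 + 2 + 2 + 2 + 2 + 2 + 4 + 2 + 4 + 2 + 2 + 2 = 50
h = 50

50


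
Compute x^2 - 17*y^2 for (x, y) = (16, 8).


x^2 - d*y^2
= 16^2 - 17*8^2
= 256 - 1088
= -832

-832


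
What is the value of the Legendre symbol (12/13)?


p = 13 is prime, so compute (12/13) with the reciprocity algorithm (Jacobi-symbol steps: pull out 2s via (2/n), flip via reciprocity, reduce):
  pull out 2: (2/13) = -1  (since 13 mod 8 = 5)
  pull out 2: (2/13) = -1  (since 13 mod 8 = 5)
  reciprocity: (3/13) -> +(13/3)
  reduce: (1/3)
  (1/3) = 1
Product of signs = 1
(12/13) = 1

1


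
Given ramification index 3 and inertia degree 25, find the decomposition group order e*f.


|D_P| = e * f
= 3 * 25
= 75

75


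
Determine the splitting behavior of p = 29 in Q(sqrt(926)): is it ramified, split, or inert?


K = Q(sqrt(926)). Since d mod 4 = 2, disc(K) = 3704.
Check p | disc: 3704 mod 29 = 21.
p does not divide disc. Compute Legendre symbol (d/p):
27^((29-1)/2) mod 29 = -1
(d/p) = -1, so p is inert: (p) stays prime with e=1, f=2, g=1.
Therefore p is inert.

inert


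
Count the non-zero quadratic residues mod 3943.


For prime p, the number of non-zero quadratic residues is (p-1)/2.
= (3943-1)/2
= 1971

1971


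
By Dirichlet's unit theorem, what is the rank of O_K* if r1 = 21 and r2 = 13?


By Dirichlet's unit theorem:
rank = r1 + r2 - 1
= 21 + 13 - 1
= 33

33


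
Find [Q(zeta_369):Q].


The degree equals Euler's totient phi(369).
369 = 3^2 * 41
phi(369) = 240

240


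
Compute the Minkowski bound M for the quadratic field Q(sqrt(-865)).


d = -865, d mod 4 = 3, so disc(K) = 4d = -3460; |disc(K)| = 3460
Imaginary quadratic field, so n = 2, s = r2 = 1, r1 = 0
M = (n!/n^n) * (4/pi)^s * sqrt(|disc(K)|) = (2!/2^2) * (4/pi)^1 * sqrt(3460)
= 0.5 * 1.273240 * 58.821765
= 37.4471

37.4471


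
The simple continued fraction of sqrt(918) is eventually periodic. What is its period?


Run the CF algorithm for sqrt(918).
a_0 = floor(sqrt(918)) = 30; set m_0=0, q_0=1.
Recurrence: m' = q*a - m,  q' = (d - m'^2)/q,  a' = floor((a_0 + m')/q').
  step 1: m=30, q=18, a=3
  step 2: m=24, q=19, a=2
  step 3: m=14, q=38, a=1
  step 4: m=24, q=9, a=6
  step 5: m=30, q=2, a=30
  step 6: m=30, q=9, a=6
  step 7: m=24, q=38, a=1
  step 8: m=14, q=19, a=2
  step 9: m=24, q=18, a=3
  step 10: m=30, q=1, a=60
a_10 = 2*a_0 = 60, so the period closes here.
sqrt(918) = [30; 3, 2, 1, 6, 30, 6, 1, 2, 3, 60]
Period length = 10

10


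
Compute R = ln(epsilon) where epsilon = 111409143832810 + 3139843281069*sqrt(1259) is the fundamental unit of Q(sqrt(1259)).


epsilon = 111409143832810 + 3139843281069*sqrt(1259)
= 2.2282e+14
R = ln(2.2282e+14)
= 33.0374

33.0374


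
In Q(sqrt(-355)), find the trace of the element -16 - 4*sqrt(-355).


Tr(a + b*sqrt(d)) = (a + b*sqrt(d)) + (a - b*sqrt(d)) = 2a
= 2 * (-16)
= -32

-32


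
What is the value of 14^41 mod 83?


p = 83 is prime and the exponent is (p-1)/2 = 41, so by Euler's criterion 14^41 = (14/83) = +1 or -1 mod 83.
Compute by square-and-multiply:
  41 = 32 + 8 + 1 (binary 101001)
  Repeated squaring mod 83: 14^1 = 14, 14^2 = 30, 14^4 = 70, 14^8 = 3, 14^16 = 9, 14^32 = 81
  14^41 = 14^32 * 14^8 * 14^1 = 81 * 3 * 14 mod 83
    81 * 3 = 243 = 77 mod 83
    77 * 14 = 1078 = 82 mod 83
  14^41 = 82 mod 83
Result 82 = p - 1 = -1 mod 83: 14 is a quadratic non-residue mod 83. As a residue in [0, p-1] the value is 82.
14^41 mod 83 = 82

82


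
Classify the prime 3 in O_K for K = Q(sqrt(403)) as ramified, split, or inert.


K = Q(sqrt(403)). Since d mod 4 = 3, disc(K) = 1612.
Check p | disc: 1612 mod 3 = 1.
p does not divide disc. Compute Legendre symbol (d/p):
1^((3-1)/2) mod 3 = 1
(d/p) = 1, so p splits: (p) = P*P' with e=1, f=1, g=2.
Therefore p is split.

split


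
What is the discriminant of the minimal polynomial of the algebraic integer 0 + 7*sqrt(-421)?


The element 0 + 7*sqrt(-421) has minimal polynomial:
x^2 + 0*x + 20629
Discriminant = (0)^2 - 4*(20629)
= 0 - 82516
= -82516

-82516


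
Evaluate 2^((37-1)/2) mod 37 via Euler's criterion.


p = 37 is prime and the exponent is (p-1)/2 = 18, so by Euler's criterion 2^18 = (2/37) = +1 or -1 mod 37.
Compute by square-and-multiply:
  18 = 16 + 2 (binary 10010)
  Repeated squaring mod 37: 2^1 = 2, 2^2 = 4, 2^4 = 16, 2^8 = 34, 2^16 = 9
  2^18 = 2^16 * 2^2 = 9 * 4 mod 37
    9 * 4 = 36 = 36 mod 37
  2^18 = 36 mod 37
Result 36 = p - 1 = -1 mod 37: 2 is a quadratic non-residue mod 37. As a residue in [0, p-1] the value is 36.
2^18 mod 37 = 36

36


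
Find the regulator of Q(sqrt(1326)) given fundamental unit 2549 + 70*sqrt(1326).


epsilon = 2549 + 70*sqrt(1326)
= 5097.9998
R = ln(5097.9998)
= 8.5366

8.5366


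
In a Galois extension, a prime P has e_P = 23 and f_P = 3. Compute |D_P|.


|D_P| = e * f
= 23 * 3
= 69

69


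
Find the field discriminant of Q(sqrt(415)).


For K = Q(sqrt(d)) with d squarefree: disc(K) = d if d = 1 mod 4, and disc(K) = 4d if d = 2 or 3 mod 4.
Here d = 415, and d mod 4 = 3.
d = 3 mod 4, not 1 (O_K = Z[sqrt(d)]), so disc(K) = 4d = 4 * (415) = 1660

1660


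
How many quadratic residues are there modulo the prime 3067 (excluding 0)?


For prime p, the number of non-zero quadratic residues is (p-1)/2.
= (3067-1)/2
= 1533

1533


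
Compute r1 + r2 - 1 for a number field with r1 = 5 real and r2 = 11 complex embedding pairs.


By Dirichlet's unit theorem:
rank = r1 + r2 - 1
= 5 + 11 - 1
= 15

15


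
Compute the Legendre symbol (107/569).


p = 569 is prime, so compute (107/569) with the reciprocity algorithm (Jacobi-symbol steps: pull out 2s via (2/n), flip via reciprocity, reduce):
  reciprocity: (107/569) -> +(569/107)
  reduce: (34/107)
  pull out 2: (2/107) = -1  (since 107 mod 8 = 3)
  reciprocity: (17/107) -> +(107/17)
  reduce: (5/17)
  reciprocity: (5/17) -> +(17/5)
  reduce: (2/5)
  pull out 2: (2/5) = -1  (since 5 mod 8 = 5)
  (1/5) = 1
Product of signs = 1
(107/569) = 1

1


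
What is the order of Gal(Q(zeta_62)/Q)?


|Gal(Q(zeta_62)/Q)| = phi(62)
= 30

30


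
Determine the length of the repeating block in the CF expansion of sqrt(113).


Run the CF algorithm for sqrt(113).
a_0 = floor(sqrt(113)) = 10; set m_0=0, q_0=1.
Recurrence: m' = q*a - m,  q' = (d - m'^2)/q,  a' = floor((a_0 + m')/q').
  step 1: m=10, q=13, a=1
  step 2: m=3, q=8, a=1
  step 3: m=5, q=11, a=1
  step 4: m=6, q=7, a=2
  step 5: m=8, q=7, a=2
  step 6: m=6, q=11, a=1
  step 7: m=5, q=8, a=1
  step 8: m=3, q=13, a=1
  step 9: m=10, q=1, a=20
a_9 = 2*a_0 = 20, so the period closes here.
sqrt(113) = [10; 1, 1, 1, 2, 2, 1, 1, 1, 20]
Period length = 9

9


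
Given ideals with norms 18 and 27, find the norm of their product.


N(IJ) = N(I) * N(J)
= 18 * 27
= 486

486


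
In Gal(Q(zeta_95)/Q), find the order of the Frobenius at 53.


The Frobenius at p in Gal(Q(zeta_n)/Q) = (Z/nZ)* is the class of p, so its order is ord_95(53), the smallest k >= 1 with 53^k = 1 mod 95.
n = 95 = 5 * 19, phi(95) = 72; the order divides phi(n).
Divisors of 72: 1, 2, 3, 4, 6, 8, 9, 12, 18, 24, 36, 72
Repeated squaring mod 95: 53^1 = 53, 53^2 = 54, 53^4 = 66, 53^8 = 81, 53^16 = 6, 53^32 = 36, 53^64 = 61
Test divisors in increasing order:
  k=1: 53^1 = 53 mod 95
  k=2: 53^2 = 54 mod 95
  k=3: 53^3 = 54 * 53 = 12 mod 95
  k=4: 53^4 = 66 mod 95
  k=6: 53^6 = 66 * 54 = 49 mod 95
  k=8: 53^8 = 81 mod 95
  k=9: 53^9 = 81 * 53 = 18 mod 95
  k=12: 53^12 = 81 * 66 = 26 mod 95
  k=18: 53^18 = 6 * 54 = 39 mod 95
  k=24: 53^24 = 6 * 81 = 11 mod 95
  k=36: 53^36 = 36 * 66 = 1 mod 95  <- first divisor giving 1
Order = 36

36


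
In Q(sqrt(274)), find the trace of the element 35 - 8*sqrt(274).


Tr(a + b*sqrt(d)) = (a + b*sqrt(d)) + (a - b*sqrt(d)) = 2a
= 2 * (35)
= 70

70


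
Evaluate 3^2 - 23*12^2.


x^2 - d*y^2
= 3^2 - 23*12^2
= 9 - 3312
= -3303

-3303


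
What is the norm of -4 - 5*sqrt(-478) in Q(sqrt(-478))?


N(a + b*sqrt(d)) = a^2 - d*b^2
= (-4)^2 - (-478)*(-5)^2
= 16 + 11950
= 11966

11966


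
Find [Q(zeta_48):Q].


The degree equals Euler's totient phi(48).
48 = 2^4 * 3
phi(48) = 16

16


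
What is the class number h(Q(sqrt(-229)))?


K = Q(sqrt(-229)). d mod 4 = 3, so D = disc(K) = 4d = -916
h(K) equals the number of primitive reduced positive-definite forms (a, b, c) = a*x^2 + b*x*y + c*y^2 with b^2 - 4ac = D,
where reduced means |b| <= a <= c, with b >= 0 whenever |b| = a or a = c, and primitive means gcd(a, b, c) = 1.
Reduced forces 3a^2 <= |D| = 916, so 1 <= a <= 17; b must have the parity of D, and c = (b^2 - D)/(4a) must be an integer >= a.
Enumerate a = 1..17, b in [-a, a]:
  a=1: (1, 0, 229)  [1]
  a=2: (2, 2, 115)  [1]
  a=3..4: none
  a=5: (5, -2, 46), (5, 2, 46)  [2]
  a=6: none
  a=7: (7, -6, 34), (7, 6, 34)  [2]
  a=8..9: none
  a=10: (10, -2, 23), (10, 2, 23)  [2]
  a=11..13: none
  a=14: (14, -6, 17), (14, 6, 17)  [2]
  a=15..17: none
Total reduced forms: 1 + 1 + 2 + 2 + 2 + 2 = 10
h = 10

10


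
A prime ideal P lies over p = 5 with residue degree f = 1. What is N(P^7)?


N(P^a) = p^(a*f)
= 5^(7*1)
= 5^7
= 78125

78125


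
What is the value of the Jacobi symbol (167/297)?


Compute (167/297) via quadratic reciprocity:
  reciprocity: (167/297) -> +(297/167)
  reduce: (130/167)
  pull out 2: (2/167) = +1  (since 167 mod 8 = 7)
  reciprocity: (65/167) -> +(167/65)
  reduce: (37/65)
  reciprocity: (37/65) -> +(65/37)
  reduce: (28/37)
  pull out 2: (2/37) = -1  (since 37 mod 8 = 5)
  pull out 2: (2/37) = -1  (since 37 mod 8 = 5)
  reciprocity: (7/37) -> +(37/7)
  reduce: (2/7)
  pull out 2: (2/7) = +1  (since 7 mod 8 = 7)
  (1/7) = 1
Product of signs = 1

1


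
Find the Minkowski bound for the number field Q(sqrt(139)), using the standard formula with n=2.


d = 139, d mod 4 = 3, so disc(K) = 4d = 556; |disc(K)| = 556
Real quadratic field, so n = 2, s = r2 = 0, r1 = 2
M = (n!/n^n) * (4/pi)^s * sqrt(|disc(K)|) = (2!/2^2) * (4/pi)^0 * sqrt(556)
= 0.5 * 1.000000 * 23.579652
= 11.7898

11.7898


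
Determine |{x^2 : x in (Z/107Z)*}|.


For prime p, the number of non-zero quadratic residues is (p-1)/2.
= (107-1)/2
= 53

53


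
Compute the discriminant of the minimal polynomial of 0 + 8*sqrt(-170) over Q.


The element 0 + 8*sqrt(-170) has minimal polynomial:
x^2 + 0*x + 10880
Discriminant = (0)^2 - 4*(10880)
= 0 - 43520
= -43520

-43520


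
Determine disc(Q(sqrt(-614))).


For K = Q(sqrt(d)) with d squarefree: disc(K) = d if d = 1 mod 4, and disc(K) = 4d if d = 2 or 3 mod 4.
Here d = -614, and d mod 4 = 2.
d = 2 mod 4, not 1 (O_K = Z[sqrt(d)]), so disc(K) = 4d = 4 * (-614) = -2456

-2456


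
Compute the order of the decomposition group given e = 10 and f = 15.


|D_P| = e * f
= 10 * 15
= 150

150


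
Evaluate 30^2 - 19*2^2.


x^2 - d*y^2
= 30^2 - 19*2^2
= 900 - 76
= 824

824


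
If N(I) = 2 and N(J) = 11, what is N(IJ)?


N(IJ) = N(I) * N(J)
= 2 * 11
= 22

22


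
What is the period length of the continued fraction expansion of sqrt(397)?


Run the CF algorithm for sqrt(397).
a_0 = floor(sqrt(397)) = 19; set m_0=0, q_0=1.
Recurrence: m' = q*a - m,  q' = (d - m'^2)/q,  a' = floor((a_0 + m')/q').
  step 1: m=19, q=36, a=1
  step 2: m=17, q=3, a=12
  step 3: m=19, q=12, a=3
  step 4: m=17, q=9, a=4
  step 5: m=19, q=4, a=9
  step 6: m=17, q=27, a=1
  step 7: m=10, q=11, a=2
  step 8: m=12, q=23, a=1
  step 9: m=11, q=12, a=2
  step 10: m=13, q=19, a=1
  step 11: m=6, q=19, a=1
  step 12: m=13, q=12, a=2
  step 13: m=11, q=23, a=1
  step 14: m=12, q=11, a=2
  step 15: m=10, q=27, a=1
  step 16: m=17, q=4, a=9
  step 17: m=19, q=9, a=4
  step 18: m=17, q=12, a=3
  step 19: m=19, q=3, a=12
  step 20: m=17, q=36, a=1
  step 21: m=19, q=1, a=38
a_21 = 2*a_0 = 38, so the period closes here.
sqrt(397) = [19; 1, 12, 3, 4, 9, 1, 2, 1, 2, 1, 1, 2, 1, 2, 1, 9, 4, 3, 12, 1, 38]
Period length = 21

21


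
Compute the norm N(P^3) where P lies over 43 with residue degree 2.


N(P^a) = p^(a*f)
= 43^(3*2)
= 43^6
= 6321363049

6321363049


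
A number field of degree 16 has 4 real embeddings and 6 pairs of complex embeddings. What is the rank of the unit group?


By Dirichlet's unit theorem:
rank = r1 + r2 - 1
= 4 + 6 - 1
= 9

9


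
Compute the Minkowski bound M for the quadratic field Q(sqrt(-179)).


d = -179, d mod 4 = 1, so disc(K) = d = -179; |disc(K)| = 179
Imaginary quadratic field, so n = 2, s = r2 = 1, r1 = 0
M = (n!/n^n) * (4/pi)^s * sqrt(|disc(K)|) = (2!/2^2) * (4/pi)^1 * sqrt(179)
= 0.5 * 1.273240 * 13.379088
= 8.5174

8.5174


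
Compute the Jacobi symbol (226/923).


Compute (226/923) via quadratic reciprocity:
  pull out 2: (2/923) = -1  (since 923 mod 8 = 3)
  reciprocity: (113/923) -> +(923/113)
  reduce: (19/113)
  reciprocity: (19/113) -> +(113/19)
  reduce: (18/19)
  pull out 2: (2/19) = -1  (since 19 mod 8 = 3)
  reciprocity: (9/19) -> +(19/9)
  reduce: (1/9)
  (1/9) = 1
Product of signs = 1

1


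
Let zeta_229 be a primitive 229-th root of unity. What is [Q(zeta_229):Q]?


The degree equals Euler's totient phi(229).
229 = 229
phi(229) = 228

228


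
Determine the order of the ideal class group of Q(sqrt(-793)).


K = Q(sqrt(-793)). d mod 4 = 3, so D = disc(K) = 4d = -3172
h(K) equals the number of primitive reduced positive-definite forms (a, b, c) = a*x^2 + b*x*y + c*y^2 with b^2 - 4ac = D,
where reduced means |b| <= a <= c, with b >= 0 whenever |b| = a or a = c, and primitive means gcd(a, b, c) = 1.
Reduced forces 3a^2 <= |D| = 3172, so 1 <= a <= 32; b must have the parity of D, and c = (b^2 - D)/(4a) must be an integer >= a.
Enumerate a = 1..32, b in [-a, a]:
  a=1: (1, 0, 793)  [1]
  a=2: (2, 2, 397)  [1]
  a=3..12: none
  a=13: (13, 0, 61)  [1]
  a=14..18: none
  a=19: (19, -18, 46), (19, 18, 46)  [2]
  a=20..22: none
  a=23: (23, -18, 38), (23, 18, 38)  [2]
  a=24..25: none
  a=26: (26, 26, 37)  [1]
  a=27..32: none
Total reduced forms: 1 + 1 + 1 + 2 + 2 + 1 = 8
h = 8

8


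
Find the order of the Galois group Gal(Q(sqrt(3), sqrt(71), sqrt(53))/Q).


The 3 square roots of distinct primes are multiplicatively independent over Q,
so [K:Q] = 2^3 and Gal(K/Q) is isomorphic to (Z/2Z)^3.
|Gal| = 2^3 = 8

8


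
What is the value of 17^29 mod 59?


p = 59 is prime and the exponent is (p-1)/2 = 29, so by Euler's criterion 17^29 = (17/59) = +1 or -1 mod 59.
Compute by square-and-multiply:
  29 = 16 + 8 + 4 + 1 (binary 11101)
  Repeated squaring mod 59: 17^1 = 17, 17^2 = 53, 17^4 = 36, 17^8 = 57, 17^16 = 4
  17^29 = 17^16 * 17^8 * 17^4 * 17^1 = 4 * 57 * 36 * 17 mod 59
    4 * 57 = 228 = 51 mod 59
    51 * 36 = 1836 = 7 mod 59
    7 * 17 = 119 = 1 mod 59
  17^29 = 1 mod 59
Result 1: 17 is a quadratic residue mod 59.
17^29 mod 59 = 1

1


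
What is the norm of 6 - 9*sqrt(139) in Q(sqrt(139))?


N(a + b*sqrt(d)) = a^2 - d*b^2
= (6)^2 - (139)*(-9)^2
= 36 - 11259
= -11223

-11223


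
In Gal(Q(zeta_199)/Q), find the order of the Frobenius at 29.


The Frobenius at p in Gal(Q(zeta_n)/Q) = (Z/nZ)* is the class of p, so its order is ord_199(29), the smallest k >= 1 with 29^k = 1 mod 199.
n = 199 = 199, phi(199) = 198; the order divides phi(n).
Divisors of 198: 1, 2, 3, 6, 9, 11, 18, 22, 33, 66, 99, 198
Repeated squaring mod 199: 29^1 = 29, 29^2 = 45, 29^4 = 35, 29^8 = 31, 29^16 = 165, 29^32 = 161, 29^64 = 51, 29^128 = 14
Test divisors in increasing order:
  k=1: 29^1 = 29 mod 199
  k=2: 29^2 = 45 mod 199
  k=3: 29^3 = 45 * 29 = 111 mod 199
  k=6: 29^6 = 35 * 45 = 182 mod 199
  k=9: 29^9 = 31 * 29 = 103 mod 199
  k=11: 29^11 = 31 * 45 * 29 = 58 mod 199
  k=18: 29^18 = 165 * 45 = 62 mod 199
  k=22: 29^22 = 165 * 35 * 45 = 180 mod 199
  k=33: 29^33 = 161 * 29 = 92 mod 199
  k=66: 29^66 = 51 * 45 = 106 mod 199
  k=99: 29^99 = 51 * 161 * 45 * 29 = 1 mod 199  <- first divisor giving 1
Order = 99

99


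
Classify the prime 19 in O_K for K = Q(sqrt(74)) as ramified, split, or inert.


K = Q(sqrt(74)). Since d mod 4 = 2, disc(K) = 296.
Check p | disc: 296 mod 19 = 11.
p does not divide disc. Compute Legendre symbol (d/p):
17^((19-1)/2) mod 19 = 1
(d/p) = 1, so p splits: (p) = P*P' with e=1, f=1, g=2.
Therefore p is split.

split


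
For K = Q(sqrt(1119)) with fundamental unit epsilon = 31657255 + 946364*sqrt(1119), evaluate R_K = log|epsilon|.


epsilon = 31657255 + 946364*sqrt(1119)
= 6.3315e+07
R = ln(6.3315e+07)
= 17.9636

17.9636


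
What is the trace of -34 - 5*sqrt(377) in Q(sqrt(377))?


Tr(a + b*sqrt(d)) = (a + b*sqrt(d)) + (a - b*sqrt(d)) = 2a
= 2 * (-34)
= -68

-68


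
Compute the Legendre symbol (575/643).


p = 643 is prime, so compute (575/643) with the reciprocity algorithm (Jacobi-symbol steps: pull out 2s via (2/n), flip via reciprocity, reduce):
  reciprocity: (575/643) -> -(643/575)
  reduce: (68/575)
  pull out 2: (2/575) = +1  (since 575 mod 8 = 7)
  pull out 2: (2/575) = +1  (since 575 mod 8 = 7)
  reciprocity: (17/575) -> +(575/17)
  reduce: (14/17)
  pull out 2: (2/17) = +1  (since 17 mod 8 = 1)
  reciprocity: (7/17) -> +(17/7)
  reduce: (3/7)
  reciprocity: (3/7) -> -(7/3)
  reduce: (1/3)
  (1/3) = 1
Product of signs = 1
(575/643) = 1

1


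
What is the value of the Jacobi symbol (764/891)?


Compute (764/891) via quadratic reciprocity:
  pull out 2: (2/891) = -1  (since 891 mod 8 = 3)
  pull out 2: (2/891) = -1  (since 891 mod 8 = 3)
  reciprocity: (191/891) -> -(891/191)
  reduce: (127/191)
  reciprocity: (127/191) -> -(191/127)
  reduce: (64/127)
  pull out 2: (2/127) = +1  (since 127 mod 8 = 7)
  pull out 2: (2/127) = +1  (since 127 mod 8 = 7)
  pull out 2: (2/127) = +1  (since 127 mod 8 = 7)
  pull out 2: (2/127) = +1  (since 127 mod 8 = 7)
  pull out 2: (2/127) = +1  (since 127 mod 8 = 7)
  pull out 2: (2/127) = +1  (since 127 mod 8 = 7)
  (1/127) = 1
Product of signs = 1

1


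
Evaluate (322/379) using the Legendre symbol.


p = 379 is prime, so compute (322/379) with the reciprocity algorithm (Jacobi-symbol steps: pull out 2s via (2/n), flip via reciprocity, reduce):
  pull out 2: (2/379) = -1  (since 379 mod 8 = 3)
  reciprocity: (161/379) -> +(379/161)
  reduce: (57/161)
  reciprocity: (57/161) -> +(161/57)
  reduce: (47/57)
  reciprocity: (47/57) -> +(57/47)
  reduce: (10/47)
  pull out 2: (2/47) = +1  (since 47 mod 8 = 7)
  reciprocity: (5/47) -> +(47/5)
  reduce: (2/5)
  pull out 2: (2/5) = -1  (since 5 mod 8 = 5)
  (1/5) = 1
Product of signs = 1
(322/379) = 1

1


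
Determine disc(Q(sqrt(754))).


For K = Q(sqrt(d)) with d squarefree: disc(K) = d if d = 1 mod 4, and disc(K) = 4d if d = 2 or 3 mod 4.
Here d = 754, and d mod 4 = 2.
d = 2 mod 4, not 1 (O_K = Z[sqrt(d)]), so disc(K) = 4d = 4 * (754) = 3016

3016


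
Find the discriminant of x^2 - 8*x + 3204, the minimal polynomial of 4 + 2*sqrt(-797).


The element 4 + 2*sqrt(-797) has minimal polynomial:
x^2 - 8*x + 3204
Discriminant = (-8)^2 - 4*(3204)
= 64 - 12816
= -12752

-12752


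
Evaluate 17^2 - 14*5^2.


x^2 - d*y^2
= 17^2 - 14*5^2
= 289 - 350
= -61

-61


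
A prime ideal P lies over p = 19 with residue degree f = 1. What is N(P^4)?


N(P^a) = p^(a*f)
= 19^(4*1)
= 19^4
= 130321

130321


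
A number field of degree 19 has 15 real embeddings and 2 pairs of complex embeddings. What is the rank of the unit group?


By Dirichlet's unit theorem:
rank = r1 + r2 - 1
= 15 + 2 - 1
= 16

16


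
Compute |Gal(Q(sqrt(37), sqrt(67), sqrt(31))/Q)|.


The 3 square roots of distinct primes are multiplicatively independent over Q,
so [K:Q] = 2^3 and Gal(K/Q) is isomorphic to (Z/2Z)^3.
|Gal| = 2^3 = 8

8


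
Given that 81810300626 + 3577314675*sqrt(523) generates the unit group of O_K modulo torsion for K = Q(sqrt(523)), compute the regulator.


epsilon = 81810300626 + 3577314675*sqrt(523)
= 1.6362e+11
R = ln(1.6362e+11)
= 25.8208

25.8208


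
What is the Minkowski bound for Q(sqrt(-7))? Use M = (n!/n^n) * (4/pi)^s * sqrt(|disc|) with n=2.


d = -7, d mod 4 = 1, so disc(K) = d = -7; |disc(K)| = 7
Imaginary quadratic field, so n = 2, s = r2 = 1, r1 = 0
M = (n!/n^n) * (4/pi)^s * sqrt(|disc(K)|) = (2!/2^2) * (4/pi)^1 * sqrt(7)
= 0.5 * 1.273240 * 2.645751
= 1.6843

1.6843


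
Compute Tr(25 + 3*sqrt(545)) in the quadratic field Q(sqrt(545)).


Tr(a + b*sqrt(d)) = (a + b*sqrt(d)) + (a - b*sqrt(d)) = 2a
= 2 * (25)
= 50

50


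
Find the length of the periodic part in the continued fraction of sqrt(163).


Run the CF algorithm for sqrt(163).
a_0 = floor(sqrt(163)) = 12; set m_0=0, q_0=1.
Recurrence: m' = q*a - m,  q' = (d - m'^2)/q,  a' = floor((a_0 + m')/q').
  step 1: m=12, q=19, a=1
  step 2: m=7, q=6, a=3
  step 3: m=11, q=7, a=3
  step 4: m=10, q=9, a=2
  step 5: m=8, q=11, a=1
  step 6: m=3, q=14, a=1
  step 7: m=11, q=3, a=7
  step 8: m=10, q=21, a=1
  step 9: m=11, q=2, a=11
  step 10: m=11, q=21, a=1
  step 11: m=10, q=3, a=7
  step 12: m=11, q=14, a=1
  step 13: m=3, q=11, a=1
  step 14: m=8, q=9, a=2
  step 15: m=10, q=7, a=3
  step 16: m=11, q=6, a=3
  step 17: m=7, q=19, a=1
  step 18: m=12, q=1, a=24
a_18 = 2*a_0 = 24, so the period closes here.
sqrt(163) = [12; 1, 3, 3, 2, 1, 1, 7, 1, 11, 1, 7, 1, 1, 2, 3, 3, 1, 24]
Period length = 18

18


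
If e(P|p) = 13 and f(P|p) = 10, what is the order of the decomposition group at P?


|D_P| = e * f
= 13 * 10
= 130

130


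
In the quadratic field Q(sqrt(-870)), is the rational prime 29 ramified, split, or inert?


K = Q(sqrt(-870)). Since d mod 4 = 2, disc(K) = -3480.
Check p | disc: -3480 mod 29 = 0.
p divides disc, so p ramifies: (p) = P^2 with e=2, f=1, g=1.
Therefore p is ramified.

ramified


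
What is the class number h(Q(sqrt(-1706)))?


K = Q(sqrt(-1706)). d mod 4 = 2, so D = disc(K) = 4d = -6824
h(K) equals the number of primitive reduced positive-definite forms (a, b, c) = a*x^2 + b*x*y + c*y^2 with b^2 - 4ac = D,
where reduced means |b| <= a <= c, with b >= 0 whenever |b| = a or a = c, and primitive means gcd(a, b, c) = 1.
Reduced forces 3a^2 <= |D| = 6824, so 1 <= a <= 47; b must have the parity of D, and c = (b^2 - D)/(4a) must be an integer >= a.
Enumerate a = 1..47, b in [-a, a]:
  a=1: (1, 0, 1706)  [1]
  a=2: (2, 0, 853)  [1]
  a=3: (3, -2, 569), (3, 2, 569)  [2]
  a=4: none
  a=5: (5, -4, 342), (5, 4, 342)  [2]
  a=6: (6, -4, 285), (6, 4, 285)  [2]
  a=7: (7, -6, 245), (7, 6, 245)  [2]
  a=8: none
  a=9: (9, -4, 190), (9, 4, 190)  [2]
  a=10: (10, -4, 171), (10, 4, 171)  [2]
  a=11..12: none
  a=13: (13, -12, 134), (13, 12, 134)  [2]
  a=14: (14, -8, 123), (14, 8, 123)  [2]
  a=15: (15, -14, 117), (15, -4, 114), (15, 4, 114), (15, 14, 117)  [4]
  a=16..17: none
  a=18: (18, -4, 95), (18, 4, 95)  [2]
  a=19: (19, -4, 90), (19, 4, 90)  [2]
  a=20: none
  a=21: (21, -20, 86), (21, -8, 82), (21, 8, 82), (21, 20, 86)  [4]
  a=22..24: none
  a=25: (25, -24, 74), (25, 24, 74)  [2]
  a=26: (26, -12, 67), (26, 12, 67)  [2]
  a=27: (27, -14, 65), (27, 14, 65)  [2]
  a=28: none
  a=29: (29, -22, 63), (29, 22, 63)  [2]
  a=30: (30, -16, 59), (30, -4, 57), (30, 4, 57), (30, 16, 59)  [4]
  a=31..34: none
  a=35: (35, -34, 57), (35, -6, 49), (35, 6, 49), (35, 34, 57)  [4]
  a=36: none
  a=37: (37, -24, 50), (37, 24, 50)  [2]
  a=38: (38, -4, 45), (38, 4, 45)  [2]
  a=39: (39, -38, 53), (39, -14, 45), (39, 14, 45), (39, 38, 53)  [4]
  a=40: none
  a=41: (41, -8, 42), (41, 8, 42)  [2]
  a=42: (42, -20, 43), (42, 20, 43)  [2]
  a=43..47: none
Total reduced forms: 1 + 1 + 2 + 2 + 2 + 2 + 2 + 2 + 2 + 2 + 4 + 2 + 2 + 4 + 2 + 2 + 2 + 2 + 4 + 4 + 2 + 2 + 4 + 2 + 2 = 58
h = 58

58


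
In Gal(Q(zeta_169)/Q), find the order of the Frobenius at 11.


The Frobenius at p in Gal(Q(zeta_n)/Q) = (Z/nZ)* is the class of p, so its order is ord_169(11), the smallest k >= 1 with 11^k = 1 mod 169.
n = 169 = 13^2, phi(169) = 156; the order divides phi(n).
Divisors of 156: 1, 2, 3, 4, 6, 12, 13, 26, 39, 52, 78, 156
Repeated squaring mod 169: 11^1 = 11, 11^2 = 121, 11^4 = 107, 11^8 = 126, 11^16 = 159, 11^32 = 100, 11^64 = 29, 11^128 = 165
Test divisors in increasing order:
  k=1: 11^1 = 11 mod 169
  k=2: 11^2 = 121 mod 169
  k=3: 11^3 = 121 * 11 = 148 mod 169
  k=4: 11^4 = 107 mod 169
  k=6: 11^6 = 107 * 121 = 103 mod 169
  k=12: 11^12 = 126 * 107 = 131 mod 169
  k=13: 11^13 = 126 * 107 * 11 = 89 mod 169
  k=26: 11^26 = 159 * 126 * 121 = 147 mod 169
  k=39: 11^39 = 100 * 107 * 121 * 11 = 70 mod 169
  k=52: 11^52 = 100 * 159 * 107 = 146 mod 169
  k=78: 11^78 = 29 * 126 * 107 * 121 = 168 mod 169
  k=156: 11^156 = 165 * 159 * 126 * 107 = 1 mod 169  <- first divisor giving 1
Order = 156

156


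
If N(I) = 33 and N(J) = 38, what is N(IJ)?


N(IJ) = N(I) * N(J)
= 33 * 38
= 1254

1254


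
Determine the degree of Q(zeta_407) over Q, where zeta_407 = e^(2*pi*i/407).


The degree equals Euler's totient phi(407).
407 = 11 * 37
phi(407) = 360

360
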